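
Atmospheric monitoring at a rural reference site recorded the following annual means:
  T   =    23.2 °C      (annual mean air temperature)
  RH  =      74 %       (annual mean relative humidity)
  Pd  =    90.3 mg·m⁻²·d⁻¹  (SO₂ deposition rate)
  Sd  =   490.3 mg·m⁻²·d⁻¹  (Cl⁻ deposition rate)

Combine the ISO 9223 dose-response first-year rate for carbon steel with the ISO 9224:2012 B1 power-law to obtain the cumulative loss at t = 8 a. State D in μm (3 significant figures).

carbon steel: temperature factor f = -0.054·(13.2) = -0.7128
  sulphur-dioxide contribution → 39.64 μm/a
  chloride contribution → 138.1 μm/a
  ⇒ r_corr(carbon steel) = 177.8 μm/a
Power-law: D(8) = r_corr · 8^0.523
  D(8) = 177.8 × 8^0.523 = 177.8 × 2.967 = 527.4 μm

D(8) = 527 μm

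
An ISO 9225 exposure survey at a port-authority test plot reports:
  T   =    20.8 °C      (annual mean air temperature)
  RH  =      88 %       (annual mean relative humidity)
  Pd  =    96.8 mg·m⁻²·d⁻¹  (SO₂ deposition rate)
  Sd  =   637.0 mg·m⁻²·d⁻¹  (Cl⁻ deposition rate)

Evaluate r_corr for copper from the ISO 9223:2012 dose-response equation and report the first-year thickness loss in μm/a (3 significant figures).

r_corr = 5.18 μm/a

copper: f(T) = -0.080·(T−10) [T>10 °C] = -0.8640
  sulphur-dioxide contribution → 1.319 μm/a
  chloride contribution → 3.858 μm/a
  ⇒ r_corr(copper) = 5.177 μm/a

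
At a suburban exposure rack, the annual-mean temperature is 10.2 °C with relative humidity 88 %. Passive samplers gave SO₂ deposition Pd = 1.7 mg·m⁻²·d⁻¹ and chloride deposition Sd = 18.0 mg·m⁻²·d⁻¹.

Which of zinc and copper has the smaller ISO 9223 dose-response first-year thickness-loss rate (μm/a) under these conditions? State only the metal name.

zinc: T>10 °C ⇒ hinge -0.071·(10.2−10) = -0.0142
  sulphur-dioxide contribution → 0.9201 μm/a
  chloride contribution → 0.4373 μm/a
  total first-year rate 1.357 μm/a
copper: f(T) = -0.080·(T−10) [T>10 °C] = -0.0160
  sulphur-dioxide contribution → 1.077 μm/a
  chloride contribution → 0.8761 μm/a
  total first-year rate 1.953 μm/a
Ordering by μm/a: copper (1.95) > zinc (1.36)

zinc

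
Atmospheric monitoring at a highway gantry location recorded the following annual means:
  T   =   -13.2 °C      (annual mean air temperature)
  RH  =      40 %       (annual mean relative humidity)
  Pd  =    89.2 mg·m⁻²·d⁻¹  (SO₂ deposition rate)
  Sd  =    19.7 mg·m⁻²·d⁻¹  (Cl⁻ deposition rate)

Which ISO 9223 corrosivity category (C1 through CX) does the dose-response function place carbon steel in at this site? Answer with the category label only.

carbon steel: f(T) = +0.150·(T−10) [T≤10 °C] = -3.4800
  sulphur-dioxide contribution → 1.254 μm/a
  chloride contribution → 1.429 μm/a
  total first-year rate 2.683 μm/a
2.68 μm/a falls in (1.3, 25] for carbon steel → category C2

C2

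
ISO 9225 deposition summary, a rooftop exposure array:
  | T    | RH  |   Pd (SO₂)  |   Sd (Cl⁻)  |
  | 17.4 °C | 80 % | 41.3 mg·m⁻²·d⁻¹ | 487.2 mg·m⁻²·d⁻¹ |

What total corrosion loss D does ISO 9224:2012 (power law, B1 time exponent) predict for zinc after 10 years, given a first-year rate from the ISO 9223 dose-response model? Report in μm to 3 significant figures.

D(10) = 42.3 μm

zinc: temperature factor f = -0.071·(7.4) = -0.5254
  sulphur-dioxide contribution → 1.555 μm/a
  chloride contribution → 4.958 μm/a
  ⇒ r_corr(zinc) = 6.513 μm/a
ISO 9224: D(t) = r_corr · t^b with b = 0.813 (zinc, B1)
  D(10) = 6.513 × 10^0.813 = 6.513 × 6.501 = 42.34 μm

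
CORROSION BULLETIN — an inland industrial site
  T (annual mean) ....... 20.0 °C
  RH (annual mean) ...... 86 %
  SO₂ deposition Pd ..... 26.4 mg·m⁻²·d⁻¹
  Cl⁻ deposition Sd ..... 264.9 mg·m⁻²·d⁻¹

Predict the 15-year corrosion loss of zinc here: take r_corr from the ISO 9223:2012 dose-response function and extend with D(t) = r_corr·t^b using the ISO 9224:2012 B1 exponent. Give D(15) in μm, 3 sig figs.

zinc: temperature factor f = -0.071·(10.0) = -0.7100
  sulphur-dioxide contribution → 1.399 μm/a
  chloride contribution → 4.584 μm/a
  ⇒ r_corr(zinc) = 5.983 μm/a
Long-term exponent b (ISO 9224 Table 2, B1) = 0.813
  D(15) = 5.983 × 15^0.813 = 5.983 × 9.04 = 54.09 μm

D(15) = 54.1 μm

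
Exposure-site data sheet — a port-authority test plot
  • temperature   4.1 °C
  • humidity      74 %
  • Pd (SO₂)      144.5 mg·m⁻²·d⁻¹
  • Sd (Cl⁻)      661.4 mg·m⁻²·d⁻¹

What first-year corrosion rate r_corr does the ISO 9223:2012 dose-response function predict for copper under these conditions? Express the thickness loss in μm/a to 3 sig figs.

copper: temperature factor f = +0.126·(-5.9) = -0.7434
  Pd branch = 0.0053·Pd^0.26·e^(0.059·RH+f) = 0.723 μm/a
  Sd branch = 0.01025·Sd^0.27·e^(0.036·RH+0.049·T) = 1.039 μm/a
  sum: 0.723 + 1.039 → r_corr = 1.762 μm/a

r_corr = 1.76 μm/a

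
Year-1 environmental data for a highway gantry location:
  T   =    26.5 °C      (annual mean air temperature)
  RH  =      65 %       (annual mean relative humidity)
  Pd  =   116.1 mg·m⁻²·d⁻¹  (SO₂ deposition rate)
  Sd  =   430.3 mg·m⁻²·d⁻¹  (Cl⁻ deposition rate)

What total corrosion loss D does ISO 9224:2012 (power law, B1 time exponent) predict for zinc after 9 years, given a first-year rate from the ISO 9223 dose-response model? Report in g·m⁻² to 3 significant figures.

D(9) = 406 g·m⁻²

zinc: f(T) = -0.071·(T−10) [T>10 °C] = -1.1715
  SO₂ term: 0.0129·116.1^0.44·exp(0.046·65-1.1715) = 0.644
  Sd branch = 0.0175·Sd^0.57·e^(0.008·RH+0.085·T) = 8.879 μm/a
  r_corr = 0.644 + 8.879 = 9.523 μm/a
ISO 9224: D(t) = r_corr · t^b with b = 0.813 (zinc, B1)
  D(9) = 9.523 × 9^0.813 = 9.523 × 5.968 = 56.83 μm
  Mass loss = 56.83 μm × 7.14 g/cm³ = 405.8 g·m⁻²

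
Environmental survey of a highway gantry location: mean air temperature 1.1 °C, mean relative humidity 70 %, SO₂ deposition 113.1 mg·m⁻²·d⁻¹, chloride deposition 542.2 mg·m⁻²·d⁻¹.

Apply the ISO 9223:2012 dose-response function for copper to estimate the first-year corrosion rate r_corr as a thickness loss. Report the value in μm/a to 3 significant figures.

copper: f(T) = +0.126·(T−10) [T≤10 °C] = -1.1214
  SO₂ term: 0.0053·113.1^0.26·exp(0.059·70-1.1214) = 0.3671
  Sd branch = 0.01025·Sd^0.27·e^(0.036·RH+0.049·T) = 0.7358 μm/a
  r_corr = 0.3671 + 0.7358 = 1.103 μm/a

r_corr = 1.10 μm/a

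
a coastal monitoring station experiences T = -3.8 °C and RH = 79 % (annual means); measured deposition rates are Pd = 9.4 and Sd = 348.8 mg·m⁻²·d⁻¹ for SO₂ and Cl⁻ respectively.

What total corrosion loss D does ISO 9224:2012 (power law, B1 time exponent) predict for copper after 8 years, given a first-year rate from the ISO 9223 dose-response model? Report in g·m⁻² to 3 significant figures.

copper: T≤10 °C ⇒ hinge +0.126·(-3.8−10) = -1.7388
  Pd branch = 0.0053·Pd^0.26·e^(0.059·RH+f) = 0.1764 μm/a
  Sd branch = 0.01025·Sd^0.27·e^(0.036·RH+0.049·T) = 0.7104 μm/a
  r_corr = 0.1764 + 0.7104 = 0.8867 μm/a
Long-term exponent b (ISO 9224 Table 2, B1) = 0.667
  D(8) = 0.8867 × 8^0.667 = 0.8867 × 4.003 = 3.549 μm
  Mass loss = 3.549 μm × 8.96 g/cm³ = 31.8 g·m⁻²

D(8) = 31.8 g·m⁻²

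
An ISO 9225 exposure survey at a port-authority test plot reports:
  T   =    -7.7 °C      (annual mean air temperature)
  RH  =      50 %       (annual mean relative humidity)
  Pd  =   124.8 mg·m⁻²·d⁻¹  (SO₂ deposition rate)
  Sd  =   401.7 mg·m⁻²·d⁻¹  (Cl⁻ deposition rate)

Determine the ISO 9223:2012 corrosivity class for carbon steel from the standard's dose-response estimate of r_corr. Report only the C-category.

C2

carbon steel: T≤10 °C ⇒ hinge +0.150·(-7.7−10) = -2.6550
  Pd branch = 1.77·Pd^0.52·e^(0.02·RH+f) = 4.161 μm/a
  Sd branch = 0.102·Sd^0.62·e^(0.033·RH+0.04·T) = 16.06 μm/a
  r_corr = 4.161 + 16.06 = 20.23 μm/a
20.2 μm/a falls in (1.3, 25] for carbon steel → category C2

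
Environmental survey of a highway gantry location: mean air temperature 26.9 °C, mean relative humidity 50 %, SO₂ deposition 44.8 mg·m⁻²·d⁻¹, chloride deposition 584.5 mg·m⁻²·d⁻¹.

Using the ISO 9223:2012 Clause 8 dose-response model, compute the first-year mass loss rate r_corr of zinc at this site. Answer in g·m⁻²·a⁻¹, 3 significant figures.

r_corr = 70.7 g·m⁻²·a⁻¹

zinc: T>10 °C ⇒ hinge -0.071·(26.9−10) = -1.1999
  sulphur-dioxide contribution → 0.2065 μm/a
  chloride contribution → 9.701 μm/a
  total first-year rate 9.908 μm/a
Convert to mass loss: 9.908 μm/a × 7.14 g/cm³ = 70.74 g·m⁻²·a⁻¹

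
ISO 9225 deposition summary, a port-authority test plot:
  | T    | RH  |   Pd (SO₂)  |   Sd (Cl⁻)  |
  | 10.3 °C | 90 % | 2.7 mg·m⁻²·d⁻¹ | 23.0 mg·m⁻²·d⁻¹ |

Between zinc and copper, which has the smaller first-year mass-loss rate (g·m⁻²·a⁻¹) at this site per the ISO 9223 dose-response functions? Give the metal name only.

zinc: f(T) = -0.071·(T−10) [T>10 °C] = -0.0213
  Pd branch = 0.0129·Pd^0.44·e^(0.046·RH+f) = 1.228 μm/a
  Sd branch = 0.0175·Sd^0.57·e^(0.008·RH+0.085·T) = 0.5154 μm/a
  sum: 1.228 + 0.5154 → r_corr = 1.743 μm/a
  mass loss = 1.743 μm/a × 7.14 g/cm³ = 12.45 g·m⁻²·a⁻¹
copper: T>10 °C ⇒ hinge -0.080·(10.3−10) = -0.0240
  SO₂ term: 0.0053·2.7^0.26·exp(0.059·90-0.0240) = 1.356
  Cl⁻ term: 0.01025·23.0^0.27·exp(0.036·90+0.049·10.3) = 1.011
  r_corr = 1.356 + 1.011 = 2.366 μm/a
  mass loss = 2.366 μm/a × 8.96 g/cm³ = 21.2 g·m⁻²·a⁻¹
Ordering by g·m⁻²·a⁻¹: copper (21.2) > zinc (12.4)

zinc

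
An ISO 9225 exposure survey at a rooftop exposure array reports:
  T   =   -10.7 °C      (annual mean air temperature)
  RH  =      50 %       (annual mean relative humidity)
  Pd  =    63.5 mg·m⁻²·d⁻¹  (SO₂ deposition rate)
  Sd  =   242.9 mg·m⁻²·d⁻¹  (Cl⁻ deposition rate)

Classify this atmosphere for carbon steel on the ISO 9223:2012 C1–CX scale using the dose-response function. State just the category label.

C2

carbon steel: temperature factor f = +0.150·(-20.7) = -3.1050
  Pd branch = 1.77·Pd^0.52·e^(0.02·RH+f) = 1.867 μm/a
  Cl⁻ term: 0.102·242.9^0.62·exp(0.033·50+0.04·-10.7) = 10.43
  sum: 1.867 + 10.43 → r_corr = 12.3 μm/a
ISO 9223 Table 2 (carbon steel): 1.3 < 12.3 ≤ 25 μm/a ⇒ C2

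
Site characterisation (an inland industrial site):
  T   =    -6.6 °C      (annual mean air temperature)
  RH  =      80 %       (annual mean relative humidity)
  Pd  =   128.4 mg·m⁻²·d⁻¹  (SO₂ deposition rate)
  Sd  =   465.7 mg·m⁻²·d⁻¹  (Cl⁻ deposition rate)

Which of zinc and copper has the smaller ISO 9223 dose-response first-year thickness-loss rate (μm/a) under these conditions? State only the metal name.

zinc: temperature factor f = +0.038·(-16.6) = -0.6308
  Pd branch = 0.0129·Pd^0.44·e^(0.046·RH+f) = 2.305 μm/a
  Sd branch = 0.0175·Sd^0.57·e^(0.008·RH+0.085·T) = 0.6283 μm/a
  r_corr = 2.305 + 0.6283 = 2.933 μm/a
copper: f(T) = +0.126·(T−10) [T≤10 °C] = -2.0916
  Pd branch = 0.0053·Pd^0.26·e^(0.059·RH+f) = 0.2594 μm/a
  Sd branch = 0.01025·Sd^0.27·e^(0.036·RH+0.049·T) = 0.6941 μm/a
  sum: 0.2594 + 0.6941 → r_corr = 0.9535 μm/a
Ordering by μm/a: zinc (2.93) > copper (0.954)

copper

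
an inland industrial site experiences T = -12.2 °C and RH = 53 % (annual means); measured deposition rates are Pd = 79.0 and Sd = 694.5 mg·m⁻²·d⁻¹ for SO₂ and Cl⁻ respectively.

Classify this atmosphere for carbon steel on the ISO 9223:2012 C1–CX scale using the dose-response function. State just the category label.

C2

carbon steel: T≤10 °C ⇒ hinge +0.150·(-12.2−10) = -3.3300
  sulphur-dioxide contribution → 1.774 μm/a
  chloride contribution → 20.8 μm/a
  ⇒ r_corr(carbon steel) = 22.57 μm/a
22.6 μm/a falls in (1.3, 25] for carbon steel → category C2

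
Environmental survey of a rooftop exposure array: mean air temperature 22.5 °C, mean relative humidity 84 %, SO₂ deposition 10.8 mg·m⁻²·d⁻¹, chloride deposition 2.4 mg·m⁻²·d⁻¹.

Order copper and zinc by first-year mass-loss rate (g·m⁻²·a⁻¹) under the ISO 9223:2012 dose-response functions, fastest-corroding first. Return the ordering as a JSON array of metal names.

["copper", "zinc"]

copper: T>10 °C ⇒ hinge -0.080·(22.5−10) = -1.0000
  Pd branch = 0.0053·Pd^0.26·e^(0.059·RH+f) = 0.5141 μm/a
  Sd branch = 0.01025·Sd^0.27·e^(0.036·RH+0.049·T) = 0.8044 μm/a
  sum: 0.5141 + 0.8044 → r_corr = 1.319 μm/a
  mass loss = 1.319 μm/a × 8.96 g/cm³ = 11.81 g·m⁻²·a⁻¹
zinc: T>10 °C ⇒ hinge -0.071·(22.5−10) = -0.8875
  Pd branch = 0.0129·Pd^0.44·e^(0.046·RH+f) = 0.7211 μm/a
  Sd branch = 0.0175·Sd^0.57·e^(0.008·RH+0.085·T) = 0.3821 μm/a
  r_corr = 0.7211 + 0.3821 = 1.103 μm/a
  mass loss = 1.103 μm/a × 7.14 g/cm³ = 7.877 g·m⁻²·a⁻¹
Ordering by g·m⁻²·a⁻¹: copper (11.8) > zinc (7.88)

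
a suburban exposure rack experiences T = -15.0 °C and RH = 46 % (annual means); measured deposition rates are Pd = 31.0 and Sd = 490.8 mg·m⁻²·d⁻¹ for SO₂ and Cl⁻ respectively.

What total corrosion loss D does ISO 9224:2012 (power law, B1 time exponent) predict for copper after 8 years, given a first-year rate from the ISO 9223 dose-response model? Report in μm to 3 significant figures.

D(8) = 0.583 μm

copper: f(T) = +0.126·(T−10) [T≤10 °C] = -3.1500
  sulphur-dioxide contribution → 0.008369 μm/a
  chloride contribution → 0.1372 μm/a
  ⇒ r_corr(copper) = 0.1455 μm/a
Long-term exponent b (ISO 9224 Table 2, B1) = 0.667
  D(8) = 0.1455 × 8^0.667 = 0.1455 × 4.003 = 0.5826 μm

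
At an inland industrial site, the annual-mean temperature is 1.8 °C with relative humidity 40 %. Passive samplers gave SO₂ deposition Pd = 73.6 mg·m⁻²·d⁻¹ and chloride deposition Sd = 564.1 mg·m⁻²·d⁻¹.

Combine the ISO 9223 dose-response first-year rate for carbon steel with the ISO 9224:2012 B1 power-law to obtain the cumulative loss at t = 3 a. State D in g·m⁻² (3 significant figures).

D(3) = 441 g·m⁻²

carbon steel: T≤10 °C ⇒ hinge +0.150·(1.8−10) = -1.2300
  sulphur-dioxide contribution → 10.76 μm/a
  chloride contribution → 20.84 μm/a
  ⇒ r_corr(carbon steel) = 31.61 μm/a
Long-term exponent b (ISO 9224 Table 2, B1) = 0.523
  D(3) = 31.61 × 3^0.523 = 31.61 × 1.776 = 56.15 μm
  Mass loss = 56.15 μm × 7.85 g/cm³ = 440.8 g·m⁻²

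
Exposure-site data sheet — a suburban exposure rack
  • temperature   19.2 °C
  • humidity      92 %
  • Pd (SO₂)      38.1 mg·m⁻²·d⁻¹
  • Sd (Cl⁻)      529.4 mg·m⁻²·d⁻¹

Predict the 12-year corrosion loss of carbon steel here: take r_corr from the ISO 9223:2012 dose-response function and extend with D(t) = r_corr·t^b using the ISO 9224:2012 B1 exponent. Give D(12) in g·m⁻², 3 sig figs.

carbon steel: temperature factor f = -0.054·(9.2) = -0.4968
  SO₂ term: 1.77·38.1^0.52·exp(0.02·92-0.4968) = 45.02
  Cl⁻ term: 0.102·529.4^0.62·exp(0.033·92+0.04·19.2) = 223.6
  r_corr = 45.02 + 223.6 = 268.6 μm/a
Long-term exponent b (ISO 9224 Table 2, B1) = 0.523
  D(12) = 268.6 × 12^0.523 = 268.6 × 3.668 = 985.1 μm
  Mass loss = 985.1 μm × 7.85 g/cm³ = 7733 g·m⁻²

D(12) = 7.73e+03 g·m⁻²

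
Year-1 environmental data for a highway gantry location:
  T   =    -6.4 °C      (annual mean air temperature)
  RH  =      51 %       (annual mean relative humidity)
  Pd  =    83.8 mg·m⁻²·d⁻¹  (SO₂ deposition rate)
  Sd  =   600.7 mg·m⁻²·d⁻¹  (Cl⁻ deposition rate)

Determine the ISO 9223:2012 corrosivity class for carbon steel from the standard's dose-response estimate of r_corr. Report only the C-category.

C3

carbon steel: T≤10 °C ⇒ hinge +0.150·(-6.4−10) = -2.4600
  Pd branch = 1.77·Pd^0.52·e^(0.02·RH+f) = 4.194 μm/a
  Cl⁻ term: 0.102·600.7^0.62·exp(0.033·51+0.04·-6.4) = 22.44
  r_corr = 4.194 + 22.44 = 26.64 μm/a
ISO 9223 Table 2 (carbon steel): 25 < 26.6 ≤ 50 μm/a ⇒ C3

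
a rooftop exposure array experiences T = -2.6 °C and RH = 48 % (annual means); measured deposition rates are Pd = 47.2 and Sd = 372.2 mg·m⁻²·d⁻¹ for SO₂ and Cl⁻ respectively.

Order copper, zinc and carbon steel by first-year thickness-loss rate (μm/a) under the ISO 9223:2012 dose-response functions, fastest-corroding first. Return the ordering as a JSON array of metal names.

copper: f(T) = +0.126·(T−10) [T≤10 °C] = -1.5876
  Pd branch = 0.0053·Pd^0.26·e^(0.059·RH+f) = 0.05011 μm/a
  Cl⁻ term: 0.01025·372.2^0.27·exp(0.036·48+0.049·-2.6) = 0.2512
  sum: 0.05011 + 0.2512 → r_corr = 0.3013 μm/a
zinc: temperature factor f = +0.038·(-12.6) = -0.4788
  Pd branch = 0.0129·Pd^0.44·e^(0.046·RH+f) = 0.3964 μm/a
  Cl⁻ term: 0.0175·372.2^0.57·exp(0.008·48+0.085·-2.6) = 0.6014
  sum: 0.3964 + 0.6014 → r_corr = 0.9978 μm/a
carbon steel: temperature factor f = +0.150·(-12.6) = -1.8900
  Pd branch = 1.77·Pd^0.52·e^(0.02·RH+f) = 5.182 μm/a
  Cl⁻ term: 0.102·372.2^0.62·exp(0.033·48+0.04·-2.6) = 17.59
  r_corr = 5.182 + 17.59 = 22.77 μm/a
Ordering by μm/a: carbon steel (22.8) > zinc (0.998) > copper (0.301)

["carbon steel", "zinc", "copper"]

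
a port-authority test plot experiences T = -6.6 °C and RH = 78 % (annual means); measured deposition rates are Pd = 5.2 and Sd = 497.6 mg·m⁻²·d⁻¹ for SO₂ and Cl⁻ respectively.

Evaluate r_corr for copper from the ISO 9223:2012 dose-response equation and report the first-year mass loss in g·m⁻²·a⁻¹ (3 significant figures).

r_corr = 6.79 g·m⁻²·a⁻¹

copper: T≤10 °C ⇒ hinge +0.126·(-6.6−10) = -2.0916
  SO₂ term: 0.0053·5.2^0.26·exp(0.059·78-2.0916) = 0.1002
  Sd branch = 0.01025·Sd^0.27·e^(0.036·RH+0.049·T) = 0.6576 μm/a
  r_corr = 0.1002 + 0.6576 = 0.7577 μm/a
Convert to mass loss: 0.7577 μm/a × 8.96 g/cm³ = 6.789 g·m⁻²·a⁻¹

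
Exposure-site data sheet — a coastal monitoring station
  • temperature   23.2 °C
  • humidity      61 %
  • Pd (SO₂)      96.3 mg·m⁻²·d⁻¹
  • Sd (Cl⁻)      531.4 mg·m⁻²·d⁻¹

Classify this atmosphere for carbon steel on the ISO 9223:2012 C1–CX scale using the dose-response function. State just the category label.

carbon steel: f(T) = -0.054·(T−10) [T>10 °C] = -0.7128
  Pd branch = 1.77·Pd^0.52·e^(0.02·RH+f) = 31.6 μm/a
  Cl⁻ term: 0.102·531.4^0.62·exp(0.033·61+0.04·23.2) = 94.54
  sum: 31.6 + 94.54 → r_corr = 126.1 μm/a
126 μm/a falls in (80, 200] for carbon steel → category C5

C5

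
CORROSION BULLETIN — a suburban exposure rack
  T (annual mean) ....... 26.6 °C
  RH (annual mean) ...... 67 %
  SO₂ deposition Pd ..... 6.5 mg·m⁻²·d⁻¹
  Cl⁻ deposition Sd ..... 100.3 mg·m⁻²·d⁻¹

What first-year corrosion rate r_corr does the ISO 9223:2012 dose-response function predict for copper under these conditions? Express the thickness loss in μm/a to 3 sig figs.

r_corr = 1.58 μm/a

copper: T>10 °C ⇒ hinge -0.080·(26.6−10) = -1.3280
  sulphur-dioxide contribution → 0.119 μm/a
  chloride contribution → 1.461 μm/a
  ⇒ r_corr(copper) = 1.58 μm/a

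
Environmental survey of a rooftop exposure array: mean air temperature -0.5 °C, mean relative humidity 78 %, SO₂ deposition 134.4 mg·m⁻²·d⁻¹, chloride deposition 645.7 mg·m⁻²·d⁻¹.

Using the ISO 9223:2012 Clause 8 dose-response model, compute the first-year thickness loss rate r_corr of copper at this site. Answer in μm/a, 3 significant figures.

r_corr = 1.45 μm/a

copper: temperature factor f = +0.126·(-10.5) = -1.3230
  SO₂ term: 0.0053·134.4^0.26·exp(0.059·78-1.3230) = 0.5032
  Sd branch = 0.01025·Sd^0.27·e^(0.036·RH+0.049·T) = 0.9512 μm/a
  r_corr = 0.5032 + 0.9512 = 1.454 μm/a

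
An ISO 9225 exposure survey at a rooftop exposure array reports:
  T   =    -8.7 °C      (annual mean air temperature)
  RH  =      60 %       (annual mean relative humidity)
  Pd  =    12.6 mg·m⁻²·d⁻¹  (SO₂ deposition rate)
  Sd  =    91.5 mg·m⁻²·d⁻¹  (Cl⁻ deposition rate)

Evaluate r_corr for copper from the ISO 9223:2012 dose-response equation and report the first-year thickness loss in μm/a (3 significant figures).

r_corr = 0.230 μm/a

copper: temperature factor f = +0.126·(-18.7) = -2.3562
  Pd branch = 0.0053·Pd^0.26·e^(0.059·RH+f) = 0.03346 μm/a
  Sd branch = 0.01025·Sd^0.27·e^(0.036·RH+0.049·T) = 0.1964 μm/a
  r_corr = 0.03346 + 0.1964 = 0.2299 μm/a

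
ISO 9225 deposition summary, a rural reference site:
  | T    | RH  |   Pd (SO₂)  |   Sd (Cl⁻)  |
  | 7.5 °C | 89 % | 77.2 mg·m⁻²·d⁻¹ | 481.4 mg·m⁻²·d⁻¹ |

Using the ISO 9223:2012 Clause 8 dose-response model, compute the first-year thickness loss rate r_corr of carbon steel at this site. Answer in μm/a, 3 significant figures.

r_corr = 189 μm/a

carbon steel: T≤10 °C ⇒ hinge +0.150·(7.5−10) = -0.3750
  SO₂ term: 1.77·77.2^0.52·exp(0.02·89-0.3750) = 69.14
  Sd branch = 0.102·Sd^0.62·e^(0.033·RH+0.04·T) = 119.6 μm/a
  sum: 69.14 + 119.6 → r_corr = 188.7 μm/a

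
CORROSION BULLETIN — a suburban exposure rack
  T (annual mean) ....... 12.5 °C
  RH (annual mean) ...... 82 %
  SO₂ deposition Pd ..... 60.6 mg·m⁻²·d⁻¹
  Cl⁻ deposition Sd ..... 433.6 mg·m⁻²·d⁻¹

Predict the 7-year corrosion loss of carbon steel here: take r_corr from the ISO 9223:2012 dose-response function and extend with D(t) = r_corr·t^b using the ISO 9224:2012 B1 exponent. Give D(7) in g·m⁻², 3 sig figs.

D(7) = 3.82e+03 g·m⁻²

carbon steel: temperature factor f = -0.054·(2.5) = -0.1350
  SO₂ term: 1.77·60.6^0.52·exp(0.02·82-0.1350) = 67.37
  Cl⁻ term: 0.102·433.6^0.62·exp(0.033·82+0.04·12.5) = 108.6
  sum: 67.37 + 108.6 → r_corr = 176 μm/a
Power-law: D(7) = r_corr · 7^0.523
  D(7) = 176 × 7^0.523 = 176 × 2.767 = 487 μm
  Mass loss = 487 μm × 7.85 g/cm³ = 3823 g·m⁻²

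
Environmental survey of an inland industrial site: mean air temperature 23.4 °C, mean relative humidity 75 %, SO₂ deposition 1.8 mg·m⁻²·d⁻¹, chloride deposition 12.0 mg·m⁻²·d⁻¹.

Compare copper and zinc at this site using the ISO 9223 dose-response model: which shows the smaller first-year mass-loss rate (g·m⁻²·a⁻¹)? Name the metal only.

copper: f(T) = -0.080·(T−10) [T>10 °C] = -1.0720
  Pd branch = 0.0053·Pd^0.26·e^(0.059·RH+f) = 0.1765 μm/a
  Cl⁻ term: 0.01025·12.0^0.27·exp(0.036·75+0.049·23.4) = 0.939
  sum: 0.1765 + 0.939 → r_corr = 1.116 μm/a
  mass loss = 1.116 μm/a × 8.96 g/cm³ = 9.995 g·m⁻²·a⁻¹
zinc: T>10 °C ⇒ hinge -0.071·(23.4−10) = -0.9514
  Pd branch = 0.0129·Pd^0.44·e^(0.046·RH+f) = 0.2033 μm/a
  Cl⁻ term: 0.0175·12.0^0.57·exp(0.008·75+0.085·23.4) = 0.9606
  r_corr = 0.2033 + 0.9606 = 1.164 μm/a
  mass loss = 1.164 μm/a × 7.14 g/cm³ = 8.31 g·m⁻²·a⁻¹
Ordering by g·m⁻²·a⁻¹: copper (10) > zinc (8.31)

zinc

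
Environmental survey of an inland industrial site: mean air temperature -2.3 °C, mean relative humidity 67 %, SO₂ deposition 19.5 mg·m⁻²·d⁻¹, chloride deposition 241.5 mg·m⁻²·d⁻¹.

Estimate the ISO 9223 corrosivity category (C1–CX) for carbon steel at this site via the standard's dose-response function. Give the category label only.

carbon steel: T≤10 °C ⇒ hinge +0.150·(-2.3−10) = -1.8450
  SO₂ term: 1.77·19.5^0.52·exp(0.02·67-1.8450) = 5.006
  Sd branch = 0.102·Sd^0.62·e^(0.033·RH+0.04·T) = 25.48 μm/a
  sum: 5.006 + 25.48 → r_corr = 30.49 μm/a
ISO 9223 Table 2 (carbon steel): 25 < 30.5 ≤ 50 μm/a ⇒ C3

C3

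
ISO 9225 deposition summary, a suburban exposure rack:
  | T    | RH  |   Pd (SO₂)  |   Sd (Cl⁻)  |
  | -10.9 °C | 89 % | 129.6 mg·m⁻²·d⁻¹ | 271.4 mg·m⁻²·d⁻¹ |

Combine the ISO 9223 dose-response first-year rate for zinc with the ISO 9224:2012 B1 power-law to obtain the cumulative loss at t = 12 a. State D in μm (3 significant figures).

zinc: temperature factor f = +0.038·(-20.9) = -0.7942
  sulphur-dioxide contribution → 2.973 μm/a
  chloride contribution → 0.3444 μm/a
  ⇒ r_corr(zinc) = 3.318 μm/a
Power-law: D(12) = r_corr · 12^0.813
  D(12) = 3.318 × 12^0.813 = 3.318 × 7.54 = 25.01 μm

D(12) = 25.0 μm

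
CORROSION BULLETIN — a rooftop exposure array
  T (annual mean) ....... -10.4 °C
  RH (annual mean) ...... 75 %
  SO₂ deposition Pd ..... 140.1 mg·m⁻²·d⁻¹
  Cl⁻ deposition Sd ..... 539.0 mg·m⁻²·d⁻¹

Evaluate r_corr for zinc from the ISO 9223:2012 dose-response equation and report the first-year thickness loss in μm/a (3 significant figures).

r_corr = 2.12 μm/a

zinc: f(T) = +0.038·(T−10) [T≤10 °C] = -0.7752
  sulphur-dioxide contribution → 1.647 μm/a
  chloride contribution → 0.475 μm/a
  total first-year rate 2.122 μm/a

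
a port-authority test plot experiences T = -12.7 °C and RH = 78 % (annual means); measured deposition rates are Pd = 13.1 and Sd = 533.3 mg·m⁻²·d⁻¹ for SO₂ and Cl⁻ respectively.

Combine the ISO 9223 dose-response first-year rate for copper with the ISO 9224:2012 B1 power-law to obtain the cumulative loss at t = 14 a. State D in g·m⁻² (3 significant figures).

D(14) = 29.0 g·m⁻²

copper: T≤10 °C ⇒ hinge +0.126·(-12.7−10) = -2.8602
  Pd branch = 0.0053·Pd^0.26·e^(0.059·RH+f) = 0.05905 μm/a
  Sd branch = 0.01025·Sd^0.27·e^(0.036·RH+0.049·T) = 0.4969 μm/a
  r_corr = 0.05905 + 0.4969 = 0.5559 μm/a
ISO 9224: D(t) = r_corr · t^b with b = 0.667 (copper, B1)
  D(14) = 0.5559 × 14^0.667 = 0.5559 × 5.814 = 3.232 μm
  Mass loss = 3.232 μm × 8.96 g/cm³ = 28.96 g·m⁻²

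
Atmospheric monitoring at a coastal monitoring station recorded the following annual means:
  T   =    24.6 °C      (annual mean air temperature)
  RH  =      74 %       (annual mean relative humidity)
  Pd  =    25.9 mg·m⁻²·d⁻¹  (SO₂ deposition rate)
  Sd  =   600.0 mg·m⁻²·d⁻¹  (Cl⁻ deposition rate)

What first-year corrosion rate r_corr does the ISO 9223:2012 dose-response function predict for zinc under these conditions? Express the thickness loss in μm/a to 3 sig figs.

zinc: f(T) = -0.071·(T−10) [T>10 °C] = -1.0366
  SO₂ term: 0.0129·25.9^0.44·exp(0.046·74-1.0366) = 0.5762
  Sd branch = 0.0175·Sd^0.57·e^(0.008·RH+0.085·T) = 9.813 μm/a
  r_corr = 0.5762 + 9.813 = 10.39 μm/a

r_corr = 10.4 μm/a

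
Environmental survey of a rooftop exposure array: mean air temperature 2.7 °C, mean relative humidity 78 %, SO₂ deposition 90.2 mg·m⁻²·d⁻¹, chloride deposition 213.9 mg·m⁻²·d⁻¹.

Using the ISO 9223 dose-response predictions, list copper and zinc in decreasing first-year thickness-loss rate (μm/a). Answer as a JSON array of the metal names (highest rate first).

["zinc", "copper"]

copper: temperature factor f = +0.126·(-7.3) = -0.9198
  Pd branch = 0.0053·Pd^0.26·e^(0.059·RH+f) = 0.6789 μm/a
  Cl⁻ term: 0.01025·213.9^0.27·exp(0.036·78+0.049·2.7) = 0.8257
  sum: 0.6789 + 0.8257 → r_corr = 1.505 μm/a
zinc: temperature factor f = +0.038·(-7.3) = -0.2774
  SO₂ term: 0.0129·90.2^0.44·exp(0.046·78-0.2774) = 2.562
  Cl⁻ term: 0.0175·213.9^0.57·exp(0.008·78+0.085·2.7) = 0.8748
  sum: 2.562 + 0.8748 → r_corr = 3.437 μm/a
Ordering by μm/a: zinc (3.44) > copper (1.5)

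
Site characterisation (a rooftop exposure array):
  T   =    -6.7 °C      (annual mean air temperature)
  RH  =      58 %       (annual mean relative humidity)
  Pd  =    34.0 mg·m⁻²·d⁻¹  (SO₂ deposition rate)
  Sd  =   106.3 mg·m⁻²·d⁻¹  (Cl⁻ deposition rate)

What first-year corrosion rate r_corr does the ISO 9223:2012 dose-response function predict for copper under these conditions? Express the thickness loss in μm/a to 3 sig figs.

r_corr = 0.259 μm/a

copper: f(T) = +0.126·(T−10) [T≤10 °C] = -2.1042
  Pd branch = 0.0053·Pd^0.26·e^(0.059·RH+f) = 0.04952 μm/a
  Cl⁻ term: 0.01025·106.3^0.27·exp(0.036·58+0.049·-6.7) = 0.2099
  sum: 0.04952 + 0.2099 → r_corr = 0.2595 μm/a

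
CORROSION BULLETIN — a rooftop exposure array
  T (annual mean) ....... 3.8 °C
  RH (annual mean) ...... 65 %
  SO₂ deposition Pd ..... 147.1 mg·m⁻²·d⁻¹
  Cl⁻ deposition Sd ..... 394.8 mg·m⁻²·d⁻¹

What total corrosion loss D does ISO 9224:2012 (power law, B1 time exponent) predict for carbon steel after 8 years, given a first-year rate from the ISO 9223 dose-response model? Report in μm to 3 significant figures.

carbon steel: temperature factor f = +0.150·(-6.2) = -0.9300
  sulphur-dioxide contribution → 34.34 μm/a
  chloride contribution → 41.3 μm/a
  ⇒ r_corr(carbon steel) = 75.64 μm/a
Long-term exponent b (ISO 9224 Table 2, B1) = 0.523
  D(8) = 75.64 × 8^0.523 = 75.64 × 2.967 = 224.4 μm

D(8) = 224 μm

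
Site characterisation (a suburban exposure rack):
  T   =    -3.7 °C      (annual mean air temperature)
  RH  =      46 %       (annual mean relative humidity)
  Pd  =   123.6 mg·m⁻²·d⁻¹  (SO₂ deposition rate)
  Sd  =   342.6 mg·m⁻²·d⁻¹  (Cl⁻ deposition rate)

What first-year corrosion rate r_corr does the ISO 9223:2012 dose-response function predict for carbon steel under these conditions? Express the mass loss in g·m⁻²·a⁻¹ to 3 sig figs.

carbon steel: temperature factor f = +0.150·(-13.7) = -2.0550
  Pd branch = 1.77·Pd^0.52·e^(0.02·RH+f) = 6.965 μm/a
  Sd branch = 0.102·Sd^0.62·e^(0.033·RH+0.04·T) = 14.97 μm/a
  sum: 6.965 + 14.97 → r_corr = 21.93 μm/a
Convert to mass loss: 21.93 μm/a × 7.85 g/cm³ = 172.2 g·m⁻²·a⁻¹

r_corr = 172 g·m⁻²·a⁻¹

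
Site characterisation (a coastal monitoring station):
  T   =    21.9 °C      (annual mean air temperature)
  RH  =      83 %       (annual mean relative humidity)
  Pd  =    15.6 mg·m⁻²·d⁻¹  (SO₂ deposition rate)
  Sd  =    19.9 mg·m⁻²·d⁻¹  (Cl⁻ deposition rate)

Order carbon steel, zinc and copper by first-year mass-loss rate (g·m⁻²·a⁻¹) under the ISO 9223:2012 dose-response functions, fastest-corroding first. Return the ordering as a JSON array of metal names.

carbon steel: T>10 °C ⇒ hinge -0.054·(21.9−10) = -0.6426
  Pd branch = 1.77·Pd^0.52·e^(0.02·RH+f) = 20.43 μm/a
  Cl⁻ term: 0.102·19.9^0.62·exp(0.033·83+0.04·21.9) = 24.2
  r_corr = 20.43 + 24.2 = 44.63 μm/a
  mass loss = 44.63 μm/a × 7.85 g/cm³ = 350.4 g·m⁻²·a⁻¹
zinc: f(T) = -0.071·(T−10) [T>10 °C] = -0.8449
  Pd branch = 0.0129·Pd^0.44·e^(0.046·RH+f) = 0.8448 μm/a
  Cl⁻ term: 0.0175·19.9^0.57·exp(0.008·83+0.085·21.9) = 1.203
  sum: 0.8448 + 1.203 → r_corr = 2.048 μm/a
  mass loss = 2.048 μm/a × 7.14 g/cm³ = 14.62 g·m⁻²·a⁻¹
copper: temperature factor f = -0.080·(11.9) = -0.9520
  Pd branch = 0.0053·Pd^0.26·e^(0.059·RH+f) = 0.5595 μm/a
  Cl⁻ term: 0.01025·19.9^0.27·exp(0.036·83+0.049·21.9) = 1.334
  r_corr = 0.5595 + 1.334 = 1.893 μm/a
  mass loss = 1.893 μm/a × 8.96 g/cm³ = 16.96 g·m⁻²·a⁻¹
Ordering by g·m⁻²·a⁻¹: carbon steel (350) > copper (17) > zinc (14.6)

["carbon steel", "copper", "zinc"]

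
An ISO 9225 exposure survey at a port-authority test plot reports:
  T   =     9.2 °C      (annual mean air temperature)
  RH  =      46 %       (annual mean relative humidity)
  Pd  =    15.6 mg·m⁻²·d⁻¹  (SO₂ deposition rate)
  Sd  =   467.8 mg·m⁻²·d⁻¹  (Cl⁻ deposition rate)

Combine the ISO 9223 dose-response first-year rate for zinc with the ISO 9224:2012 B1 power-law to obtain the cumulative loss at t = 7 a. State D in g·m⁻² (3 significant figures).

zinc: temperature factor f = +0.038·(-0.8) = -0.0304
  Pd branch = 0.0129·Pd^0.44·e^(0.046·RH+f) = 0.3478 μm/a
  Cl⁻ term: 0.0175·467.8^0.57·exp(0.008·46+0.085·9.2) = 1.838
  sum: 0.3478 + 1.838 → r_corr = 2.186 μm/a
Power-law: D(7) = r_corr · 7^0.813
  D(7) = 2.186 × 7^0.813 = 2.186 × 4.865 = 10.63 μm
  Mass loss = 10.63 μm × 7.14 g/cm³ = 75.93 g·m⁻²

D(7) = 75.9 g·m⁻²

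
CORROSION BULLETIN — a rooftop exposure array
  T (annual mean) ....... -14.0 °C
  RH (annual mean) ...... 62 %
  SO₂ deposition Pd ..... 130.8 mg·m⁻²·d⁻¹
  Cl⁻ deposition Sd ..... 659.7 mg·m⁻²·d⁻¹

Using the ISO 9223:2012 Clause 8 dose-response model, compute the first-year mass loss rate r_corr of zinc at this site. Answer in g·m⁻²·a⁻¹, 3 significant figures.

r_corr = 8.00 g·m⁻²·a⁻¹

zinc: f(T) = +0.038·(T−10) [T≤10 °C] = -0.9120
  SO₂ term: 0.0129·130.8^0.44·exp(0.046·62-0.9120) = 0.7664
  Cl⁻ term: 0.0175·659.7^0.57·exp(0.008·62+0.085·-14.0) = 0.3537
  sum: 0.7664 + 0.3537 → r_corr = 1.12 μm/a
Convert to mass loss: 1.12 μm/a × 7.14 g/cm³ = 7.997 g·m⁻²·a⁻¹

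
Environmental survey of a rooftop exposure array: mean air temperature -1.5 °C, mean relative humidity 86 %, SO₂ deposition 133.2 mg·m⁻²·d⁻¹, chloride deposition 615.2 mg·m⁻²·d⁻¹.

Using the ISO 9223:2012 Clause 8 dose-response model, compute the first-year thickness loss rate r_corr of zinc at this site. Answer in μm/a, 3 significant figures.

zinc: f(T) = +0.038·(T−10) [T≤10 °C] = -0.4370
  SO₂ term: 0.0129·133.2^0.44·exp(0.046·86-0.4370) = 3.747
  Cl⁻ term: 0.0175·615.2^0.57·exp(0.008·86+0.085·-1.5) = 1.192
  sum: 3.747 + 1.192 → r_corr = 4.939 μm/a

r_corr = 4.94 μm/a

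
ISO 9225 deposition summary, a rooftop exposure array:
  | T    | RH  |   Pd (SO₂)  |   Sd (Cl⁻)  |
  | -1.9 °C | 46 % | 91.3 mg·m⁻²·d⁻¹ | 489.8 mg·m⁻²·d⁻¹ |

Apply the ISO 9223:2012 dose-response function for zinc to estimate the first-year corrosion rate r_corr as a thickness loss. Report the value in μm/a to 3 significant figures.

zinc: T≤10 °C ⇒ hinge +0.038·(-1.9−10) = -0.4522
  SO₂ term: 0.0129·91.3^0.44·exp(0.046·46-0.4522) = 0.4963
  Sd branch = 0.0175·Sd^0.57·e^(0.008·RH+0.085·T) = 0.7346 μm/a
  sum: 0.4963 + 0.7346 → r_corr = 1.231 μm/a

r_corr = 1.23 μm/a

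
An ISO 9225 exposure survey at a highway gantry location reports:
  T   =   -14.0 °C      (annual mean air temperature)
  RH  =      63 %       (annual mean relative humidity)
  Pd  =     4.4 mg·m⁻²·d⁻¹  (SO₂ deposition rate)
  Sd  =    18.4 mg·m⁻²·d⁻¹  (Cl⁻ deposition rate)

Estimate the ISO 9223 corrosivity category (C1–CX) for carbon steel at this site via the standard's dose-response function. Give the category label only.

carbon steel: temperature factor f = +0.150·(-24.0) = -3.6000
  SO₂ term: 1.77·4.4^0.52·exp(0.02·63-3.6000) = 0.3684
  Sd branch = 0.102·Sd^0.62·e^(0.033·RH+0.04·T) = 2.835 μm/a
  r_corr = 0.3684 + 2.835 = 3.203 μm/a
ISO 9223 Table 2 (carbon steel): 1.3 < 3.2 ≤ 25 μm/a ⇒ C2

C2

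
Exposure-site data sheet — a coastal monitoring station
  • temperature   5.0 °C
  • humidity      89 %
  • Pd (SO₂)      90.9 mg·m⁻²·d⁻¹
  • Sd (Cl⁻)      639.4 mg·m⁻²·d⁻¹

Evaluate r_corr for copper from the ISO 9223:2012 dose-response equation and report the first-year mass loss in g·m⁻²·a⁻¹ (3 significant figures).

copper: f(T) = +0.126·(T−10) [T≤10 °C] = -0.6300
  Pd branch = 0.0053·Pd^0.26·e^(0.059·RH+f) = 1.739 μm/a
  Cl⁻ term: 0.01025·639.4^0.27·exp(0.036·89+0.049·5.0) = 1.846
  r_corr = 1.739 + 1.846 = 3.585 μm/a
Convert to mass loss: 3.585 μm/a × 8.96 g/cm³ = 32.12 g·m⁻²·a⁻¹

r_corr = 32.1 g·m⁻²·a⁻¹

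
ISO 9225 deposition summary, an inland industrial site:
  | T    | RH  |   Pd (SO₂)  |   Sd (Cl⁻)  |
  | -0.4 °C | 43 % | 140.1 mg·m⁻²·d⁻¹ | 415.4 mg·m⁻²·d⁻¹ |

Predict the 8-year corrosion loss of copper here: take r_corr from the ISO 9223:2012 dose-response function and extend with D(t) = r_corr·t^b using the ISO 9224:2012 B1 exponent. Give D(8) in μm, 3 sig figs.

D(8) = 1.22 μm

copper: temperature factor f = +0.126·(-10.4) = -1.3104
  SO₂ term: 0.0053·140.1^0.26·exp(0.059·43-1.3104) = 0.06532
  Sd branch = 0.01025·Sd^0.27·e^(0.036·RH+0.049·T) = 0.2407 μm/a
  sum: 0.06532 + 0.2407 → r_corr = 0.306 μm/a
Power-law: D(8) = r_corr · 8^0.667
  D(8) = 0.306 × 8^0.667 = 0.306 × 4.003 = 1.225 μm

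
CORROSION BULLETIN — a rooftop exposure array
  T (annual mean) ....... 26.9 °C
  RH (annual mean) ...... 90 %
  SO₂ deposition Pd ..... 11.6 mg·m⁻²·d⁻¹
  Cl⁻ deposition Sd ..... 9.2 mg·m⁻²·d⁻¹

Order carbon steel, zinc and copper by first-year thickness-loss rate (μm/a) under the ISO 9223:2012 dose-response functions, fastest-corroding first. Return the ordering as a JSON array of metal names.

["carbon steel", "copper", "zinc"]

carbon steel: T>10 °C ⇒ hinge -0.054·(26.9−10) = -0.9126
  SO₂ term: 1.77·11.6^0.52·exp(0.02·90-0.9126) = 15.38
  Cl⁻ term: 0.102·9.2^0.62·exp(0.033·90+0.04·26.9) = 23.08
  sum: 15.38 + 23.08 → r_corr = 38.46 μm/a
zinc: f(T) = -0.071·(T−10) [T>10 °C] = -1.1999
  Pd branch = 0.0129·Pd^0.44·e^(0.046·RH+f) = 0.7175 μm/a
  Cl⁻ term: 0.0175·9.2^0.57·exp(0.008·90+0.085·26.9) = 1.253
  sum: 0.7175 + 1.253 → r_corr = 1.971 μm/a
copper: f(T) = -0.080·(T−10) [T>10 °C] = -1.3520
  Pd branch = 0.0053·Pd^0.26·e^(0.059·RH+f) = 0.5248 μm/a
  Cl⁻ term: 0.01025·9.2^0.27·exp(0.036·90+0.049·26.9) = 1.78
  r_corr = 0.5248 + 1.78 = 2.305 μm/a
Ordering by μm/a: carbon steel (38.5) > copper (2.31) > zinc (1.97)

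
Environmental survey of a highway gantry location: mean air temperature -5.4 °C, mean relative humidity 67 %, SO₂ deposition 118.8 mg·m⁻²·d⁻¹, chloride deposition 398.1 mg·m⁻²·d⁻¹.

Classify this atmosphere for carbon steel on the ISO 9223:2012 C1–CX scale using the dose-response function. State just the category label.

C3

carbon steel: f(T) = +0.150·(T−10) [T≤10 °C] = -2.3100
  sulphur-dioxide contribution → 8.047 μm/a
  chloride contribution → 30.69 μm/a
  total first-year rate 38.74 μm/a
ISO 9223 Table 2 (carbon steel): 25 < 38.7 ≤ 50 μm/a ⇒ C3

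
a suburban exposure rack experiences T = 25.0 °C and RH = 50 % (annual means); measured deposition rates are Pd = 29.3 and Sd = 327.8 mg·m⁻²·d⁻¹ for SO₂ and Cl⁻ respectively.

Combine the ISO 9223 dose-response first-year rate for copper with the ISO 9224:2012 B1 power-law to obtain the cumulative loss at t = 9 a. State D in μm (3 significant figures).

copper: f(T) = -0.080·(T−10) [T>10 °C] = -1.2000
  SO₂ term: 0.0053·29.3^0.26·exp(0.059·50-1.2000) = 0.0734
  Sd branch = 0.01025·Sd^0.27·e^(0.036·RH+0.049·T) = 1.009 μm/a
  sum: 0.0734 + 1.009 → r_corr = 1.082 μm/a
Power-law: D(9) = r_corr · 9^0.667
  D(9) = 1.082 × 9^0.667 = 1.082 × 4.33 = 4.685 μm

D(9) = 4.68 μm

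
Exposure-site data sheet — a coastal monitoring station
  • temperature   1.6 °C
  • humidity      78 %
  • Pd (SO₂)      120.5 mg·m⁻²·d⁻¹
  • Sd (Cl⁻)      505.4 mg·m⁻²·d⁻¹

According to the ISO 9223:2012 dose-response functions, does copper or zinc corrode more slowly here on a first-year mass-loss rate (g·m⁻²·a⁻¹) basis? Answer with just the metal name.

copper: f(T) = +0.126·(T−10) [T≤10 °C] = -1.0584
  Pd branch = 0.0053·Pd^0.26·e^(0.059·RH+f) = 0.6372 μm/a
  Sd branch = 0.01025·Sd^0.27·e^(0.036·RH+0.049·T) = 0.9869 μm/a
  r_corr = 0.6372 + 0.9869 = 1.624 μm/a
  mass loss = 1.624 μm/a × 8.96 g/cm³ = 14.55 g·m⁻²·a⁻¹
zinc: temperature factor f = +0.038·(-8.4) = -0.3192
  Pd branch = 0.0129·Pd^0.44·e^(0.046·RH+f) = 2.792 μm/a
  Cl⁻ term: 0.0175·505.4^0.57·exp(0.008·78+0.085·1.6) = 1.301
  r_corr = 2.792 + 1.301 = 4.092 μm/a
  mass loss = 4.092 μm/a × 7.14 g/cm³ = 29.22 g·m⁻²·a⁻¹
Ordering by g·m⁻²·a⁻¹: zinc (29.2) > copper (14.6)

copper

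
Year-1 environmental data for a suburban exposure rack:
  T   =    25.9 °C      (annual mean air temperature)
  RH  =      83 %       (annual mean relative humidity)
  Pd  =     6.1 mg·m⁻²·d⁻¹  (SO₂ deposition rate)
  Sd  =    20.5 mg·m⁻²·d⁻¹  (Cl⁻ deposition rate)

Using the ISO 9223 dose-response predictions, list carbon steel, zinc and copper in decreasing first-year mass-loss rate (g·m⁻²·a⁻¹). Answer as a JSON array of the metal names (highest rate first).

carbon steel: T>10 °C ⇒ hinge -0.054·(25.9−10) = -0.8586
  sulphur-dioxide contribution → 10.1 μm/a
  chloride contribution → 28.93 μm/a
  ⇒ r_corr(carbon steel) = 39.03 μm/a
  mass loss = 39.03 μm/a × 7.85 g/cm³ = 306.4 g·m⁻²·a⁻¹
zinc: T>10 °C ⇒ hinge -0.071·(25.9−10) = -1.1289
  sulphur-dioxide contribution → 0.4207 μm/a
  chloride contribution → 1.719 μm/a
  total first-year rate 2.139 μm/a
  mass loss = 2.139 μm/a × 7.14 g/cm³ = 15.28 g·m⁻²·a⁻¹
copper: temperature factor f = -0.080·(15.9) = -1.2720
  sulphur-dioxide contribution → 0.3183 μm/a
  chloride contribution → 1.636 μm/a
  ⇒ r_corr(copper) = 1.954 μm/a
  mass loss = 1.954 μm/a × 8.96 g/cm³ = 17.51 g·m⁻²·a⁻¹
Ordering by g·m⁻²·a⁻¹: carbon steel (306) > copper (17.5) > zinc (15.3)

["carbon steel", "copper", "zinc"]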